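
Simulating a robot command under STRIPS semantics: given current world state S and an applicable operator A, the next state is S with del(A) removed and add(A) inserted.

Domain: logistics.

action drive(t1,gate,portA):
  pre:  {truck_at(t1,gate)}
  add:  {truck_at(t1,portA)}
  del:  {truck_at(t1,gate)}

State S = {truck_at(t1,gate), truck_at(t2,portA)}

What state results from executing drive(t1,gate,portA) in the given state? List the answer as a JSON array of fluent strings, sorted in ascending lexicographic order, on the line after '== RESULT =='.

Progress:
  pre ⊆ S: {truck_at(t1,gate)} ⊆ S  — applicable
  S \ del = {truck_at(t2,portA)}
  ∪ add   = {truck_at(t1,portA), truck_at(t2,portA)}

== RESULT ==
["truck_at(t1,portA)", "truck_at(t2,portA)"]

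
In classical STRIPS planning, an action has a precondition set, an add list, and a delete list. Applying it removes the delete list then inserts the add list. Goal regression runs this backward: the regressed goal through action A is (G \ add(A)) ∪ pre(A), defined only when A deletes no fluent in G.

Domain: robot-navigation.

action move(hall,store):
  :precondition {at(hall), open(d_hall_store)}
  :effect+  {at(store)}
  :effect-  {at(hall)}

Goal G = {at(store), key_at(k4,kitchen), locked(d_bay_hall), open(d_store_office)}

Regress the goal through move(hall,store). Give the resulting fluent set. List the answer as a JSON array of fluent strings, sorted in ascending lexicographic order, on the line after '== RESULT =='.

Regress:
  G ∩ del = {}  (empty — regression defined)
  G \ add = {at(store), key_at(k4,kitchen), locked(d_bay_hall), open(d_store_office)} \ {at(store)} = {key_at(k4,kitchen), locked(d_bay_hall), open(d_store_office)}
  ∪ pre   = {key_at(k4,kitchen), locked(d_bay_hall), open(d_store_office)} ∪ {at(hall), open(d_hall_store)}
          = {at(hall), key_at(k4,kitchen), locked(d_bay_hall), open(d_hall_store), open(d_store_office)}

== RESULT ==
["at(hall)", "key_at(k4,kitchen)", "locked(d_bay_hall)", "open(d_hall_store)", "open(d_store_office)"]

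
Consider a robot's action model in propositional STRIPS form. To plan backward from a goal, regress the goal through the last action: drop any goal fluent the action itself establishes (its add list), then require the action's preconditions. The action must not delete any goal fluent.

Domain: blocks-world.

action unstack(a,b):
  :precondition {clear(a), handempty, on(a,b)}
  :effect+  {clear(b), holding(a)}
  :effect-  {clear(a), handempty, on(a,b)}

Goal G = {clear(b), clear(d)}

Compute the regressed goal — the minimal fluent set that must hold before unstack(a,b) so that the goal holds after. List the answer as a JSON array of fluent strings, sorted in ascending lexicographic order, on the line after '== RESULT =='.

Compute (G \ add) ∪ pre:
  G ∩ del = {}  (empty — regression defined)
  G \ add = {clear(b), clear(d)} \ {clear(b), holding(a)} = {clear(d)}
  ∪ pre   = {clear(d)} ∪ {clear(a), handempty, on(a,b)}
          = {clear(a), clear(d), handempty, on(a,b)}

== RESULT ==
["clear(a)", "clear(d)", "handempty", "on(a,b)"]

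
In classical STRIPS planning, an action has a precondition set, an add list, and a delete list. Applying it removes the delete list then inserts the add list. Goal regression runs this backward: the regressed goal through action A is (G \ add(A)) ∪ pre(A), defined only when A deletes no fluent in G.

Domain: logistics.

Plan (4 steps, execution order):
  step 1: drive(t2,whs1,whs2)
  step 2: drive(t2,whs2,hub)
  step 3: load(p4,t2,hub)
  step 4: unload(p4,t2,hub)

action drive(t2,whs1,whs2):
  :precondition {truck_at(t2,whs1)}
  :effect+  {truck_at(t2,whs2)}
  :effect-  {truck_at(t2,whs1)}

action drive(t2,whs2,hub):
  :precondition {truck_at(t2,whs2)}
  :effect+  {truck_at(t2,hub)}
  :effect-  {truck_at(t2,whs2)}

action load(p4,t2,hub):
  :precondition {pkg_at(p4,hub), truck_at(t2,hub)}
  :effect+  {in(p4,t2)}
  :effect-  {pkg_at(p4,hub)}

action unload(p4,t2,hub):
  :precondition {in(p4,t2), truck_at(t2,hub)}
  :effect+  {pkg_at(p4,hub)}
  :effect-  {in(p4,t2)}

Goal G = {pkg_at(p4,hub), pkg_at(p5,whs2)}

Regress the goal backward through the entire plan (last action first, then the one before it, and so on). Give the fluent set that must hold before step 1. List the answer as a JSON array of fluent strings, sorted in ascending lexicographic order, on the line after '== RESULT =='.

Work backward from the goal:
  through step 4 (unload(p4,t2,hub)): drop {pkg_at(p4,hub)}, keep {pkg_at(p5,whs2)}, require {in(p4,t2), truck_at(t2,hub)}
    → {in(p4,t2), pkg_at(p5,whs2), truck_at(t2,hub)}
  through step 3 (load(p4,t2,hub)): drop {in(p4,t2)}, keep {pkg_at(p5,whs2), truck_at(t2,hub)}, require {pkg_at(p4,hub), truck_at(t2,hub)}
    → {pkg_at(p4,hub), pkg_at(p5,whs2), truck_at(t2,hub)}
  through step 2 (drive(t2,whs2,hub)): drop {truck_at(t2,hub)}, keep {pkg_at(p4,hub), pkg_at(p5,whs2)}, require {truck_at(t2,whs2)}
    → {pkg_at(p4,hub), pkg_at(p5,whs2), truck_at(t2,whs2)}
  through step 1 (drive(t2,whs1,whs2)): drop {truck_at(t2,whs2)}, keep {pkg_at(p4,hub), pkg_at(p5,whs2)}, require {truck_at(t2,whs1)}
    → {pkg_at(p4,hub), pkg_at(p5,whs2), truck_at(t2,whs1)}

== RESULT ==
["pkg_at(p4,hub)", "pkg_at(p5,whs2)", "truck_at(t2,whs1)"]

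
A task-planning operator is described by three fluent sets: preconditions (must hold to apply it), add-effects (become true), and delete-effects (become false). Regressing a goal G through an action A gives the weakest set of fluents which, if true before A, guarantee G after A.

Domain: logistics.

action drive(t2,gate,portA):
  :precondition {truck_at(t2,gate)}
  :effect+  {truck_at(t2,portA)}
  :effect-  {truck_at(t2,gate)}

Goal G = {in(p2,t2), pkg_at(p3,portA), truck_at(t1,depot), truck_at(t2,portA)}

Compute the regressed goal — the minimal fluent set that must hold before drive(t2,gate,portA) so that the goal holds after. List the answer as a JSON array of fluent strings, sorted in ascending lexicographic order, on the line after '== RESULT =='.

Compute (G \ add) ∪ pre:
  G ∩ del = {}  (empty — regression defined)
  G \ add = {in(p2,t2), pkg_at(p3,portA), truck_at(t1,depot), truck_at(t2,portA)} \ {truck_at(t2,portA)} = {in(p2,t2), pkg_at(p3,portA), truck_at(t1,depot)}
  ∪ pre   = {in(p2,t2), pkg_at(p3,portA), truck_at(t1,depot)} ∪ {truck_at(t2,gate)}
          = {in(p2,t2), pkg_at(p3,portA), truck_at(t1,depot), truck_at(t2,gate)}

== RESULT ==
["in(p2,t2)", "pkg_at(p3,portA)", "truck_at(t1,depot)", "truck_at(t2,gate)"]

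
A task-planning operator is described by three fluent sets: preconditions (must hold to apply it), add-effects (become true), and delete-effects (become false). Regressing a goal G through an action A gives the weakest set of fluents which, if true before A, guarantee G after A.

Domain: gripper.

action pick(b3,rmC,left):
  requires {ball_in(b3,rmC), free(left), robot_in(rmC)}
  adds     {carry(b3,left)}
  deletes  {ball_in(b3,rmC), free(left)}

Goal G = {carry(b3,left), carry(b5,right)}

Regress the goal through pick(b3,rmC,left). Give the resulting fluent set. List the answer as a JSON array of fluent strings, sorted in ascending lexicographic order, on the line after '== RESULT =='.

Regress:
  G ∩ del = {}  (empty — regression defined)
  G \ add = {carry(b3,left), carry(b5,right)} \ {carry(b3,left)} = {carry(b5,right)}
  ∪ pre   = {carry(b5,right)} ∪ {ball_in(b3,rmC), free(left), robot_in(rmC)}
          = {ball_in(b3,rmC), carry(b5,right), free(left), robot_in(rmC)}

== RESULT ==
["ball_in(b3,rmC)", "carry(b5,right)", "free(left)", "robot_in(rmC)"]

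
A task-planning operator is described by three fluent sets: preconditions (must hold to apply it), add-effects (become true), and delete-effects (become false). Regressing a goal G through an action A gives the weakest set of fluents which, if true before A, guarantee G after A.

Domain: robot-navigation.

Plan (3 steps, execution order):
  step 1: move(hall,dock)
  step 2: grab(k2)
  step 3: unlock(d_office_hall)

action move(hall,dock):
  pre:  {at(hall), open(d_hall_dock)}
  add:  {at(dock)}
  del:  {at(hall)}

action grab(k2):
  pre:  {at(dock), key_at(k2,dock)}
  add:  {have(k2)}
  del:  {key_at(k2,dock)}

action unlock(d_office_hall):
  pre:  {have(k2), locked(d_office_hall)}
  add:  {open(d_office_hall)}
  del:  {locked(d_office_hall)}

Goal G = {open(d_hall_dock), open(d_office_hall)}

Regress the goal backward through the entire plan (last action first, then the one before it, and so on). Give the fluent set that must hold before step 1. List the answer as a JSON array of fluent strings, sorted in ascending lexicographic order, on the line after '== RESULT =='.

Work backward from the goal:
  through step 3 (unlock(d_office_hall)): drop {open(d_office_hall)}, keep {open(d_hall_dock)}, require {have(k2), locked(d_office_hall)}
    → {have(k2), locked(d_office_hall), open(d_hall_dock)}
  through step 2 (grab(k2)): drop {have(k2)}, keep {locked(d_office_hall), open(d_hall_dock)}, require {at(dock), key_at(k2,dock)}
    → {at(dock), key_at(k2,dock), locked(d_office_hall), open(d_hall_dock)}
  through step 1 (move(hall,dock)): drop {at(dock)}, keep {key_at(k2,dock), locked(d_office_hall), open(d_hall_dock)}, require {at(hall), open(d_hall_dock)}
    → {at(hall), key_at(k2,dock), locked(d_office_hall), open(d_hall_dock)}

== RESULT ==
["at(hall)", "key_at(k2,dock)", "locked(d_office_hall)", "open(d_hall_dock)"]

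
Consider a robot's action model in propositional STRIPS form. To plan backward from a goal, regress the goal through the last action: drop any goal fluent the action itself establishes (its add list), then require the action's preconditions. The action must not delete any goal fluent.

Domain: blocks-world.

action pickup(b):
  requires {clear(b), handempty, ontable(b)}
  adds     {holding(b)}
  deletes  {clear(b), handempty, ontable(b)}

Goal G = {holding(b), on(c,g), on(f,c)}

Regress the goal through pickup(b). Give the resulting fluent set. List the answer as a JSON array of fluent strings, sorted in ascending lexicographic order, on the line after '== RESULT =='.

Regress:
  G ∩ del = {}  (empty — regression defined)
  G \ add = {holding(b), on(c,g), on(f,c)} \ {holding(b)} = {on(c,g), on(f,c)}
  ∪ pre   = {on(c,g), on(f,c)} ∪ {clear(b), handempty, ontable(b)}
          = {clear(b), handempty, on(c,g), on(f,c), ontable(b)}

== RESULT ==
["clear(b)", "handempty", "on(c,g)", "on(f,c)", "ontable(b)"]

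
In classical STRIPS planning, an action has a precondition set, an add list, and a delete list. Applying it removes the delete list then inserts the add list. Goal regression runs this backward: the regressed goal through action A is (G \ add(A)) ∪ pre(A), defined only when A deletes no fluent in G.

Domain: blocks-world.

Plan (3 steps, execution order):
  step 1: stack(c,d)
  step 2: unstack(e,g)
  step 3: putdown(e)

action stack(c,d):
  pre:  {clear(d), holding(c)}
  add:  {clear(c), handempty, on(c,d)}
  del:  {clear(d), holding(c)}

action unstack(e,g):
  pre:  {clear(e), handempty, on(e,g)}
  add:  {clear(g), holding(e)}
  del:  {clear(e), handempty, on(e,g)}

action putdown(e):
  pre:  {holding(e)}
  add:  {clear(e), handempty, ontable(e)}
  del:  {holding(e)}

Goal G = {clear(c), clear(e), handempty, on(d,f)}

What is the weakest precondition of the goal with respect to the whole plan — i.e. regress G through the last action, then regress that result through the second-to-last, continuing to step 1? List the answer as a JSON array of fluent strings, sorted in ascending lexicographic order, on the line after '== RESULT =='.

Regress step by step:
  through step 3 (putdown(e)): drop {clear(e), handempty}, keep {clear(c), on(d,f)}, require {holding(e)}
    → {clear(c), holding(e), on(d,f)}
  through step 2 (unstack(e,g)): drop {holding(e)}, keep {clear(c), on(d,f)}, require {clear(e), handempty, on(e,g)}
    → {clear(c), clear(e), handempty, on(d,f), on(e,g)}
  through step 1 (stack(c,d)): drop {clear(c), handempty}, keep {clear(e), on(d,f), on(e,g)}, require {clear(d), holding(c)}
    → {clear(d), clear(e), holding(c), on(d,f), on(e,g)}

== RESULT ==
["clear(d)", "clear(e)", "holding(c)", "on(d,f)", "on(e,g)"]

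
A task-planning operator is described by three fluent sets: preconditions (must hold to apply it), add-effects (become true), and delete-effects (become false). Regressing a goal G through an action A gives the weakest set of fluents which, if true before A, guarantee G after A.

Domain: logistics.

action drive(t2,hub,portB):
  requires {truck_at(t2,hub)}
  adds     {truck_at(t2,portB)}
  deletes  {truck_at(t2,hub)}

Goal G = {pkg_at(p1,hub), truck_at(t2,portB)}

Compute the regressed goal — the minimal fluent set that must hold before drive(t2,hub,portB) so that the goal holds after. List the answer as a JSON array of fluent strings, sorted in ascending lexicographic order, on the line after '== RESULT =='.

Regress:
  G ∩ del = {}  (empty — regression defined)
  G \ add = {pkg_at(p1,hub), truck_at(t2,portB)} \ {truck_at(t2,portB)} = {pkg_at(p1,hub)}
  ∪ pre   = {pkg_at(p1,hub)} ∪ {truck_at(t2,hub)}
          = {pkg_at(p1,hub), truck_at(t2,hub)}

== RESULT ==
["pkg_at(p1,hub)", "truck_at(t2,hub)"]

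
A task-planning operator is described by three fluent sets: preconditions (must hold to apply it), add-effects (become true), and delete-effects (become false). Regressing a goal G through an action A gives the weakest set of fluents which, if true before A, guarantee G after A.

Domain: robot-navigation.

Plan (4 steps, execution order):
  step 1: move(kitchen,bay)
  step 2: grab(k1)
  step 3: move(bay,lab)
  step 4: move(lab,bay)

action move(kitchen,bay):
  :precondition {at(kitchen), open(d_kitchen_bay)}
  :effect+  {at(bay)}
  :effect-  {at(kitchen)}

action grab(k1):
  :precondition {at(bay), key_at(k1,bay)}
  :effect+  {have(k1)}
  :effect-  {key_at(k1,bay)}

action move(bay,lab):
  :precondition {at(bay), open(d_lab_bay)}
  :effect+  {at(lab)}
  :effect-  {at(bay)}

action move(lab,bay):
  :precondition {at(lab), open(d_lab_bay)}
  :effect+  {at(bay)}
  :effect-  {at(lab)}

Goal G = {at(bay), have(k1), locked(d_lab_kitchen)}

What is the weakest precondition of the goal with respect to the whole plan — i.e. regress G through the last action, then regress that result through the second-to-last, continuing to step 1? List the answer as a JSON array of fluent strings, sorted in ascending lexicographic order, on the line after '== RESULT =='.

Work backward from the goal:
  through step 4 (move(lab,bay)): drop {at(bay)}, keep {have(k1), locked(d_lab_kitchen)}, require {at(lab), open(d_lab_bay)}
    → {at(lab), have(k1), locked(d_lab_kitchen), open(d_lab_bay)}
  through step 3 (move(bay,lab)): drop {at(lab)}, keep {have(k1), locked(d_lab_kitchen), open(d_lab_bay)}, require {at(bay), open(d_lab_bay)}
    → {at(bay), have(k1), locked(d_lab_kitchen), open(d_lab_bay)}
  through step 2 (grab(k1)): drop {have(k1)}, keep {at(bay), locked(d_lab_kitchen), open(d_lab_bay)}, require {at(bay), key_at(k1,bay)}
    → {at(bay), key_at(k1,bay), locked(d_lab_kitchen), open(d_lab_bay)}
  through step 1 (move(kitchen,bay)): drop {at(bay)}, keep {key_at(k1,bay), locked(d_lab_kitchen), open(d_lab_bay)}, require {at(kitchen), open(d_kitchen_bay)}
    → {at(kitchen), key_at(k1,bay), locked(d_lab_kitchen), open(d_kitchen_bay), open(d_lab_bay)}

== RESULT ==
["at(kitchen)", "key_at(k1,bay)", "locked(d_lab_kitchen)", "open(d_kitchen_bay)", "open(d_lab_bay)"]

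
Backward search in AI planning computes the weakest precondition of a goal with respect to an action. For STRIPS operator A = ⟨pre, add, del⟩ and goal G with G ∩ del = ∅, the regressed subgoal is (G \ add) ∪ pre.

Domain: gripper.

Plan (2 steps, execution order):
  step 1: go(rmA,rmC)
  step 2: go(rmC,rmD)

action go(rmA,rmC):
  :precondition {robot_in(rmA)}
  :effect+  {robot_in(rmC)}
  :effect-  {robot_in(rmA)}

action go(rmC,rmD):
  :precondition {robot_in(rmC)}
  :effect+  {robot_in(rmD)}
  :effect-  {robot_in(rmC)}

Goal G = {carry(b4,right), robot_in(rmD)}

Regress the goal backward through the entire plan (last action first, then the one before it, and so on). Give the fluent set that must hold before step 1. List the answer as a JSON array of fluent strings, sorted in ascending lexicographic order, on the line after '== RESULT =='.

Regress step by step:
  through step 2 (go(rmC,rmD)): drop {robot_in(rmD)}, keep {carry(b4,right)}, require {robot_in(rmC)}
    → {carry(b4,right), robot_in(rmC)}
  through step 1 (go(rmA,rmC)): drop {robot_in(rmC)}, keep {carry(b4,right)}, require {robot_in(rmA)}
    → {carry(b4,right), robot_in(rmA)}

== RESULT ==
["carry(b4,right)", "robot_in(rmA)"]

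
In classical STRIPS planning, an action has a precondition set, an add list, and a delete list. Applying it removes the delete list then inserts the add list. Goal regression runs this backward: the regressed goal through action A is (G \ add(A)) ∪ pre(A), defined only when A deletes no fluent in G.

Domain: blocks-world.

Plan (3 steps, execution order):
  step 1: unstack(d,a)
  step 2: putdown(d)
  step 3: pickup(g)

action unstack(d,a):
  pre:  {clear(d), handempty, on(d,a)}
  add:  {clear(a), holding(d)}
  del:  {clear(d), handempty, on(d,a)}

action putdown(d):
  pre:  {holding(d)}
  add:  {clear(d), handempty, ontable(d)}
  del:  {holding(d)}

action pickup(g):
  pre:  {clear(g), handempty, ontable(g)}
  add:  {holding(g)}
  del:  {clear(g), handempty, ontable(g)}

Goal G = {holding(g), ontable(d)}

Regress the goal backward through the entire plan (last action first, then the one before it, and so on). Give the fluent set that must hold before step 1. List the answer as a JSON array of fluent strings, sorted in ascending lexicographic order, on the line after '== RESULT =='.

Regress step by step:
  through step 3 (pickup(g)): drop {holding(g)}, keep {ontable(d)}, require {clear(g), handempty, ontable(g)}
    → {clear(g), handempty, ontable(d), ontable(g)}
  through step 2 (putdown(d)): drop {handempty, ontable(d)}, keep {clear(g), ontable(g)}, require {holding(d)}
    → {clear(g), holding(d), ontable(g)}
  through step 1 (unstack(d,a)): drop {holding(d)}, keep {clear(g), ontable(g)}, require {clear(d), handempty, on(d,a)}
    → {clear(d), clear(g), handempty, on(d,a), ontable(g)}

== RESULT ==
["clear(d)", "clear(g)", "handempty", "on(d,a)", "ontable(g)"]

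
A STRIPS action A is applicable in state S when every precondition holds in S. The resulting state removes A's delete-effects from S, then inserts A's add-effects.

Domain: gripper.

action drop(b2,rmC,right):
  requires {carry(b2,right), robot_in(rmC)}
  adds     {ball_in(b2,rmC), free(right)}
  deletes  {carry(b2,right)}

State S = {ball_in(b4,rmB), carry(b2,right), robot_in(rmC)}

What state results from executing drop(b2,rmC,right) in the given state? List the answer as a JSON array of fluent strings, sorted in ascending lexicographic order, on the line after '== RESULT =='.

Progress:
  pre ⊆ S: {carry(b2,right), robot_in(rmC)} ⊆ S  — applicable
  S \ del = {ball_in(b4,rmB), robot_in(rmC)}
  ∪ add   = {ball_in(b2,rmC), ball_in(b4,rmB), free(right), robot_in(rmC)}

== RESULT ==
["ball_in(b2,rmC)", "ball_in(b4,rmB)", "free(right)", "robot_in(rmC)"]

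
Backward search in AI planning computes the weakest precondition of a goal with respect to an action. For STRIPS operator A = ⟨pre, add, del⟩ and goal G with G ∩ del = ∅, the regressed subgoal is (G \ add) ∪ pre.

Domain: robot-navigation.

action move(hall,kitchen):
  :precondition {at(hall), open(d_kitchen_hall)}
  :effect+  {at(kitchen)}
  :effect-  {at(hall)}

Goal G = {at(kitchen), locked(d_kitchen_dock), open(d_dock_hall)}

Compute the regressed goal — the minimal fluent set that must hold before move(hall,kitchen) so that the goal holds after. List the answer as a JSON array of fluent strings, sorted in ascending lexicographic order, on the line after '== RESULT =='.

Regress:
  G ∩ del = {}  (empty — regression defined)
  G \ add = {at(kitchen), locked(d_kitchen_dock), open(d_dock_hall)} \ {at(kitchen)} = {locked(d_kitchen_dock), open(d_dock_hall)}
  ∪ pre   = {locked(d_kitchen_dock), open(d_dock_hall)} ∪ {at(hall), open(d_kitchen_hall)}
          = {at(hall), locked(d_kitchen_dock), open(d_dock_hall), open(d_kitchen_hall)}

== RESULT ==
["at(hall)", "locked(d_kitchen_dock)", "open(d_dock_hall)", "open(d_kitchen_hall)"]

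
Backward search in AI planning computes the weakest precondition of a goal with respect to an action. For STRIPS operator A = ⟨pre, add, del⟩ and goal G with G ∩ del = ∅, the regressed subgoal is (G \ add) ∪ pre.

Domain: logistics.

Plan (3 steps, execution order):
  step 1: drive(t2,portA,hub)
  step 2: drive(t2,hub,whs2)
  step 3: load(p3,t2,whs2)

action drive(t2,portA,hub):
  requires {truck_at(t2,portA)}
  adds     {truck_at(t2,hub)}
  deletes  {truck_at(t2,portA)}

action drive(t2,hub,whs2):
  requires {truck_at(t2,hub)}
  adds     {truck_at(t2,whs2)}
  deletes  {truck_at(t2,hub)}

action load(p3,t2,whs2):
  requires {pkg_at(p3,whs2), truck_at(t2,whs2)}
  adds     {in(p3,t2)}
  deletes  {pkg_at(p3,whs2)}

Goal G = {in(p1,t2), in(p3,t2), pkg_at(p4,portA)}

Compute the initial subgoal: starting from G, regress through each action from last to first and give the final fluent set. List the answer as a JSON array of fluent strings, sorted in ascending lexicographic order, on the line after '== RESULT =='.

Work backward from the goal:
  through step 3 (load(p3,t2,whs2)): drop {in(p3,t2)}, keep {in(p1,t2), pkg_at(p4,portA)}, require {pkg_at(p3,whs2), truck_at(t2,whs2)}
    → {in(p1,t2), pkg_at(p3,whs2), pkg_at(p4,portA), truck_at(t2,whs2)}
  through step 2 (drive(t2,hub,whs2)): drop {truck_at(t2,whs2)}, keep {in(p1,t2), pkg_at(p3,whs2), pkg_at(p4,portA)}, require {truck_at(t2,hub)}
    → {in(p1,t2), pkg_at(p3,whs2), pkg_at(p4,portA), truck_at(t2,hub)}
  through step 1 (drive(t2,portA,hub)): drop {truck_at(t2,hub)}, keep {in(p1,t2), pkg_at(p3,whs2), pkg_at(p4,portA)}, require {truck_at(t2,portA)}
    → {in(p1,t2), pkg_at(p3,whs2), pkg_at(p4,portA), truck_at(t2,portA)}

== RESULT ==
["in(p1,t2)", "pkg_at(p3,whs2)", "pkg_at(p4,portA)", "truck_at(t2,portA)"]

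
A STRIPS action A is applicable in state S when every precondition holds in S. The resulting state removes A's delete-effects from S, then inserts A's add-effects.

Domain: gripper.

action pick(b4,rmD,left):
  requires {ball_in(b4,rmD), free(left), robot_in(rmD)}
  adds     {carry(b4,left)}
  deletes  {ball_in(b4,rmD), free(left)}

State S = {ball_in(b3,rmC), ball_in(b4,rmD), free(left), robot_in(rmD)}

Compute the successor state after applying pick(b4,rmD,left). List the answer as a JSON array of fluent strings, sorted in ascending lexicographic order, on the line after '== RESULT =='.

Progress:
  pre ⊆ S: {ball_in(b4,rmD), free(left), robot_in(rmD)} ⊆ S  — applicable
  S \ del = {ball_in(b3,rmC), robot_in(rmD)}
  ∪ add   = {ball_in(b3,rmC), carry(b4,left), robot_in(rmD)}

== RESULT ==
["ball_in(b3,rmC)", "carry(b4,left)", "robot_in(rmD)"]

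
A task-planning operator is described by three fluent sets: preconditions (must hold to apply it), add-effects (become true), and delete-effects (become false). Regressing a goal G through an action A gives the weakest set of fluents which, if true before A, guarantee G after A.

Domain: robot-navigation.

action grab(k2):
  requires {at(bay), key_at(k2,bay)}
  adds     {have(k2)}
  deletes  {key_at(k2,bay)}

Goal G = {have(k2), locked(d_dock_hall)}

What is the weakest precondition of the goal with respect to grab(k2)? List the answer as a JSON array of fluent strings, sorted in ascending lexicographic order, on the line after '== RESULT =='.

Compute (G \ add) ∪ pre:
  G ∩ del = {}  (empty — regression defined)
  G \ add = {have(k2), locked(d_dock_hall)} \ {have(k2)} = {locked(d_dock_hall)}
  ∪ pre   = {locked(d_dock_hall)} ∪ {at(bay), key_at(k2,bay)}
          = {at(bay), key_at(k2,bay), locked(d_dock_hall)}

== RESULT ==
["at(bay)", "key_at(k2,bay)", "locked(d_dock_hall)"]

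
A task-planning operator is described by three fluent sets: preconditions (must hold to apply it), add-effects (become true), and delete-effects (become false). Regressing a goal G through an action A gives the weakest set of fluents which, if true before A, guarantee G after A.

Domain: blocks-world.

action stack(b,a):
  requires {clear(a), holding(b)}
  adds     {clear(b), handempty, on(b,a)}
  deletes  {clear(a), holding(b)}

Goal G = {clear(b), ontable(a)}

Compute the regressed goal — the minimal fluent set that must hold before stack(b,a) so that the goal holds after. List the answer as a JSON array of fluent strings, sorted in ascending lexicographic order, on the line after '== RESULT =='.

Regress:
  G ∩ del = {}  (empty — regression defined)
  G \ add = {clear(b), ontable(a)} \ {clear(b), handempty, on(b,a)} = {ontable(a)}
  ∪ pre   = {ontable(a)} ∪ {clear(a), holding(b)}
          = {clear(a), holding(b), ontable(a)}

== RESULT ==
["clear(a)", "holding(b)", "ontable(a)"]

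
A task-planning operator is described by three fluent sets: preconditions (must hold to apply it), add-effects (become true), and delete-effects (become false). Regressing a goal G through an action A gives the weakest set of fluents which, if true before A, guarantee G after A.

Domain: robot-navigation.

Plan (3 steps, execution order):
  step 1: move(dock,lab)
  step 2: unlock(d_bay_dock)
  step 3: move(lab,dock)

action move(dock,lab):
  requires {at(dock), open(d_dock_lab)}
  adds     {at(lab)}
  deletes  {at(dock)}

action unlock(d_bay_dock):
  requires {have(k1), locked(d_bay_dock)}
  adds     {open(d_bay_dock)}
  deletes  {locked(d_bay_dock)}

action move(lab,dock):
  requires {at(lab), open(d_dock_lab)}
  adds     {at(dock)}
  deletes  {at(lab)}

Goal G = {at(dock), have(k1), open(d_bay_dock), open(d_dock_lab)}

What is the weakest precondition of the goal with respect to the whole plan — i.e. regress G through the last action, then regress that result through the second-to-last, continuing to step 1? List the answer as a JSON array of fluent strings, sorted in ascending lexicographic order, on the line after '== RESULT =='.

Work backward from the goal:
  through step 3 (move(lab,dock)): drop {at(dock)}, keep {have(k1), open(d_bay_dock), open(d_dock_lab)}, require {at(lab), open(d_dock_lab)}
    → {at(lab), have(k1), open(d_bay_dock), open(d_dock_lab)}
  through step 2 (unlock(d_bay_dock)): drop {open(d_bay_dock)}, keep {at(lab), have(k1), open(d_dock_lab)}, require {have(k1), locked(d_bay_dock)}
    → {at(lab), have(k1), locked(d_bay_dock), open(d_dock_lab)}
  through step 1 (move(dock,lab)): drop {at(lab)}, keep {have(k1), locked(d_bay_dock), open(d_dock_lab)}, require {at(dock), open(d_dock_lab)}
    → {at(dock), have(k1), locked(d_bay_dock), open(d_dock_lab)}

== RESULT ==
["at(dock)", "have(k1)", "locked(d_bay_dock)", "open(d_dock_lab)"]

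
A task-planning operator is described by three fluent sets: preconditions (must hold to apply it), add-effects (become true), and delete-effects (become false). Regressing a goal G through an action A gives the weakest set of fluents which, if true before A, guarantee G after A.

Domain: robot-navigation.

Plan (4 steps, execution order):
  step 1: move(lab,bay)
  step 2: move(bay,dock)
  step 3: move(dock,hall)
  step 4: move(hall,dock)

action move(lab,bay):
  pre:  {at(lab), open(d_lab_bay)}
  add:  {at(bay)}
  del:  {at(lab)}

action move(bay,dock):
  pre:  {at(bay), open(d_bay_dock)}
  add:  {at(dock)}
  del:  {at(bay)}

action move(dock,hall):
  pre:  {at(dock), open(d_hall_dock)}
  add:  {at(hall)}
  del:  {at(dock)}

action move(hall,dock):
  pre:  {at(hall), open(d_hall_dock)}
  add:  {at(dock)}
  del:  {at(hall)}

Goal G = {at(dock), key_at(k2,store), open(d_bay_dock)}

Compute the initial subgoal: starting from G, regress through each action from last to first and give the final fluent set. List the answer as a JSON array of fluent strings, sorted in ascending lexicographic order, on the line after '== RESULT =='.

Work backward from the goal:
  through step 4 (move(hall,dock)): drop {at(dock)}, keep {key_at(k2,store), open(d_bay_dock)}, require {at(hall), open(d_hall_dock)}
    → {at(hall), key_at(k2,store), open(d_bay_dock), open(d_hall_dock)}
  through step 3 (move(dock,hall)): drop {at(hall)}, keep {key_at(k2,store), open(d_bay_dock), open(d_hall_dock)}, require {at(dock), open(d_hall_dock)}
    → {at(dock), key_at(k2,store), open(d_bay_dock), open(d_hall_dock)}
  through step 2 (move(bay,dock)): drop {at(dock)}, keep {key_at(k2,store), open(d_bay_dock), open(d_hall_dock)}, require {at(bay), open(d_bay_dock)}
    → {at(bay), key_at(k2,store), open(d_bay_dock), open(d_hall_dock)}
  through step 1 (move(lab,bay)): drop {at(bay)}, keep {key_at(k2,store), open(d_bay_dock), open(d_hall_dock)}, require {at(lab), open(d_lab_bay)}
    → {at(lab), key_at(k2,store), open(d_bay_dock), open(d_hall_dock), open(d_lab_bay)}

== RESULT ==
["at(lab)", "key_at(k2,store)", "open(d_bay_dock)", "open(d_hall_dock)", "open(d_lab_bay)"]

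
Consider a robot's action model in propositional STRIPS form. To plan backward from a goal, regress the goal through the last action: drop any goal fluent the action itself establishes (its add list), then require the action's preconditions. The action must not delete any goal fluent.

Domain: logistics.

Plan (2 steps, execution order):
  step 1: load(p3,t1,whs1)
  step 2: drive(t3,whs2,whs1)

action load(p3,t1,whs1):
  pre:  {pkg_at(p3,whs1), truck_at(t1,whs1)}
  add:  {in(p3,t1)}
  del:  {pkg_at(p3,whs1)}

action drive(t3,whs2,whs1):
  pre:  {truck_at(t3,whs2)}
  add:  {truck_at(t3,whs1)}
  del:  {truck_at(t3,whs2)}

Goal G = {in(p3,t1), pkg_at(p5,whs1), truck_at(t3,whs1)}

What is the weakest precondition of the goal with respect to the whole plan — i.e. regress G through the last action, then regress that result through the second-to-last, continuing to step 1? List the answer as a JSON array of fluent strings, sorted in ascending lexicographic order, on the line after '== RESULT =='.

Regress step by step:
  through step 2 (drive(t3,whs2,whs1)): drop {truck_at(t3,whs1)}, keep {in(p3,t1), pkg_at(p5,whs1)}, require {truck_at(t3,whs2)}
    → {in(p3,t1), pkg_at(p5,whs1), truck_at(t3,whs2)}
  through step 1 (load(p3,t1,whs1)): drop {in(p3,t1)}, keep {pkg_at(p5,whs1), truck_at(t3,whs2)}, require {pkg_at(p3,whs1), truck_at(t1,whs1)}
    → {pkg_at(p3,whs1), pkg_at(p5,whs1), truck_at(t1,whs1), truck_at(t3,whs2)}

== RESULT ==
["pkg_at(p3,whs1)", "pkg_at(p5,whs1)", "truck_at(t1,whs1)", "truck_at(t3,whs2)"]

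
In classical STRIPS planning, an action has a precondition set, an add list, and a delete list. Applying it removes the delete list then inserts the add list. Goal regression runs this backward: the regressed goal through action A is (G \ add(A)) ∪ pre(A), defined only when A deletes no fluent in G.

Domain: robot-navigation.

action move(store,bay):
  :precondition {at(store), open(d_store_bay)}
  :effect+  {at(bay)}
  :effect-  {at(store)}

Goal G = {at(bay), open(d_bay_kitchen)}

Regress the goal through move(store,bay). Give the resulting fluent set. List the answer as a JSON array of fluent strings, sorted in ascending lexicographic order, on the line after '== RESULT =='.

Compute (G \ add) ∪ pre:
  G ∩ del = {}  (empty — regression defined)
  G \ add = {at(bay), open(d_bay_kitchen)} \ {at(bay)} = {open(d_bay_kitchen)}
  ∪ pre   = {open(d_bay_kitchen)} ∪ {at(store), open(d_store_bay)}
          = {at(store), open(d_bay_kitchen), open(d_store_bay)}

== RESULT ==
["at(store)", "open(d_bay_kitchen)", "open(d_store_bay)"]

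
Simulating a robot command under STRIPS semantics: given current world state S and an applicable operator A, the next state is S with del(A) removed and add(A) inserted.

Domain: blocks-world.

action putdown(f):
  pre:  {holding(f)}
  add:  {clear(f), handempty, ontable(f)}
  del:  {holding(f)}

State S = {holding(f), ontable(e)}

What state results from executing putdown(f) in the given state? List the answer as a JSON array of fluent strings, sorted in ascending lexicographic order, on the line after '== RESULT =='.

Compute (S \ del) ∪ add:
  pre ⊆ S: {holding(f)} ⊆ S  — applicable
  S \ del = {ontable(e)}
  ∪ add   = {clear(f), handempty, ontable(e), ontable(f)}

== RESULT ==
["clear(f)", "handempty", "ontable(e)", "ontable(f)"]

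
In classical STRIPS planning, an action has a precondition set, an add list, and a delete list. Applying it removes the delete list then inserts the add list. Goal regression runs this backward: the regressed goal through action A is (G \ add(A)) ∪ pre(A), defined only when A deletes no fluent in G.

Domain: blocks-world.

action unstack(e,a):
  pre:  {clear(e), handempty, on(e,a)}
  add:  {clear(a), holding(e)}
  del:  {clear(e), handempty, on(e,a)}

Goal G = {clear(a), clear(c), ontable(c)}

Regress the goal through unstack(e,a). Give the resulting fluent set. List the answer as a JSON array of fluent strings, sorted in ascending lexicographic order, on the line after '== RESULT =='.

Regress:
  G ∩ del = {}  (empty — regression defined)
  G \ add = {clear(a), clear(c), ontable(c)} \ {clear(a), holding(e)} = {clear(c), ontable(c)}
  ∪ pre   = {clear(c), ontable(c)} ∪ {clear(e), handempty, on(e,a)}
          = {clear(c), clear(e), handempty, on(e,a), ontable(c)}

== RESULT ==
["clear(c)", "clear(e)", "handempty", "on(e,a)", "ontable(c)"]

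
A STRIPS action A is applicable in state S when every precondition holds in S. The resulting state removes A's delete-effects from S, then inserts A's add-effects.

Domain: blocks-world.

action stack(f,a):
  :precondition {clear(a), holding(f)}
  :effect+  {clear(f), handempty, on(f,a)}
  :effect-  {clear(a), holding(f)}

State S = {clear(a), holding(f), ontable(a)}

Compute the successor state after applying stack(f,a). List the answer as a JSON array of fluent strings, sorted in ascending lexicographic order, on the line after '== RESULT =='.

Compute (S \ del) ∪ add:
  pre ⊆ S: {clear(a), holding(f)} ⊆ S  — applicable
  S \ del = {ontable(a)}
  ∪ add   = {clear(f), handempty, on(f,a), ontable(a)}

== RESULT ==
["clear(f)", "handempty", "on(f,a)", "ontable(a)"]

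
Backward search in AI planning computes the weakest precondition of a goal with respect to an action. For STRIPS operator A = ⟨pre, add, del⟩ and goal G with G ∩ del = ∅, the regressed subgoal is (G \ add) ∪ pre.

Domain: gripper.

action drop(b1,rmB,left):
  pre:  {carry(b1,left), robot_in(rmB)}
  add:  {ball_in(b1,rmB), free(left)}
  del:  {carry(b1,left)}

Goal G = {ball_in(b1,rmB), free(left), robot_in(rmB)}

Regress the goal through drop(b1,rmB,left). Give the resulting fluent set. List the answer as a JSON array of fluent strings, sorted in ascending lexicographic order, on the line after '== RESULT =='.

Compute (G \ add) ∪ pre:
  G ∩ del = {}  (empty — regression defined)
  G \ add = {ball_in(b1,rmB), free(left), robot_in(rmB)} \ {ball_in(b1,rmB), free(left)} = {robot_in(rmB)}
  ∪ pre   = {robot_in(rmB)} ∪ {carry(b1,left), robot_in(rmB)}
          = {carry(b1,left), robot_in(rmB)}

== RESULT ==
["carry(b1,left)", "robot_in(rmB)"]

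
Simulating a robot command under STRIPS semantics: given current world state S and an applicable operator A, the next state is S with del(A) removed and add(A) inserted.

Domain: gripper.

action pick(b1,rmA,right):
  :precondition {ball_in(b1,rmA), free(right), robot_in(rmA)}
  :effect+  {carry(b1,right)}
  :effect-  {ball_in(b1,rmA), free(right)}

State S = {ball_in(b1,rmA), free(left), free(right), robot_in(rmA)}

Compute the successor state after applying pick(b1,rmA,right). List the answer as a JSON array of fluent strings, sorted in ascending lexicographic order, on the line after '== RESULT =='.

Progress:
  pre ⊆ S: {ball_in(b1,rmA), free(right), robot_in(rmA)} ⊆ S  — applicable
  S \ del = {free(left), robot_in(rmA)}
  ∪ add   = {carry(b1,right), free(left), robot_in(rmA)}

== RESULT ==
["carry(b1,right)", "free(left)", "robot_in(rmA)"]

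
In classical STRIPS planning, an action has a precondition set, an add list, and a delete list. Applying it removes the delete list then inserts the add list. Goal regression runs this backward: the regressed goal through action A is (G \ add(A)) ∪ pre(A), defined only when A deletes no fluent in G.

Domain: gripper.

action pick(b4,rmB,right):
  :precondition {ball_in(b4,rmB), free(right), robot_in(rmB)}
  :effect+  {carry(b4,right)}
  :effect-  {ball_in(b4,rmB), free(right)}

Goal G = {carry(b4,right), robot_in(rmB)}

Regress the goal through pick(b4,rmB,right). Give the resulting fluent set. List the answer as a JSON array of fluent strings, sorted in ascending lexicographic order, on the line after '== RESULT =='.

Regress:
  G ∩ del = {}  (empty — regression defined)
  G \ add = {carry(b4,right), robot_in(rmB)} \ {carry(b4,right)} = {robot_in(rmB)}
  ∪ pre   = {robot_in(rmB)} ∪ {ball_in(b4,rmB), free(right), robot_in(rmB)}
          = {ball_in(b4,rmB), free(right), robot_in(rmB)}

== RESULT ==
["ball_in(b4,rmB)", "free(right)", "robot_in(rmB)"]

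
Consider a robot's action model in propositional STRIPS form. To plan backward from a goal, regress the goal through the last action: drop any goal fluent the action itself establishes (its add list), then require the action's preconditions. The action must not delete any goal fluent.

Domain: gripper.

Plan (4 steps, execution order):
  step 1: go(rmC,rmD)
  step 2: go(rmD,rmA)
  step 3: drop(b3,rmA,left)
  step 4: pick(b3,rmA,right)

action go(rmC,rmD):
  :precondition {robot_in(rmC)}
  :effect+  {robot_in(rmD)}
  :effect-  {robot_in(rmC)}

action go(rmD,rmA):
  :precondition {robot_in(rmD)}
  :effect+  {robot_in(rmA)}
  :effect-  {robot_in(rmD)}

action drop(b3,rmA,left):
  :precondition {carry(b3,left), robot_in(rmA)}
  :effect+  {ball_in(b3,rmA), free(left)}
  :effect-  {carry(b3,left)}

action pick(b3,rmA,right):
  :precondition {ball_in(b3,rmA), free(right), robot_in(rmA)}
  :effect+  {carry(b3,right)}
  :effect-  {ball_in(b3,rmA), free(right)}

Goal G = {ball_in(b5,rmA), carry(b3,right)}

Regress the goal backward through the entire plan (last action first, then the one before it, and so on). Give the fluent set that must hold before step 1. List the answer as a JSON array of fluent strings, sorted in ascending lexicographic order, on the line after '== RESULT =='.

Regress step by step:
  through step 4 (pick(b3,rmA,right)): drop {carry(b3,right)}, keep {ball_in(b5,rmA)}, require {ball_in(b3,rmA), free(right), robot_in(rmA)}
    → {ball_in(b3,rmA), ball_in(b5,rmA), free(right), robot_in(rmA)}
  through step 3 (drop(b3,rmA,left)): drop {ball_in(b3,rmA)}, keep {ball_in(b5,rmA), free(right), robot_in(rmA)}, require {carry(b3,left), robot_in(rmA)}
    → {ball_in(b5,rmA), carry(b3,left), free(right), robot_in(rmA)}
  through step 2 (go(rmD,rmA)): drop {robot_in(rmA)}, keep {ball_in(b5,rmA), carry(b3,left), free(right)}, require {robot_in(rmD)}
    → {ball_in(b5,rmA), carry(b3,left), free(right), robot_in(rmD)}
  through step 1 (go(rmC,rmD)): drop {robot_in(rmD)}, keep {ball_in(b5,rmA), carry(b3,left), free(right)}, require {robot_in(rmC)}
    → {ball_in(b5,rmA), carry(b3,left), free(right), robot_in(rmC)}

== RESULT ==
["ball_in(b5,rmA)", "carry(b3,left)", "free(right)", "robot_in(rmC)"]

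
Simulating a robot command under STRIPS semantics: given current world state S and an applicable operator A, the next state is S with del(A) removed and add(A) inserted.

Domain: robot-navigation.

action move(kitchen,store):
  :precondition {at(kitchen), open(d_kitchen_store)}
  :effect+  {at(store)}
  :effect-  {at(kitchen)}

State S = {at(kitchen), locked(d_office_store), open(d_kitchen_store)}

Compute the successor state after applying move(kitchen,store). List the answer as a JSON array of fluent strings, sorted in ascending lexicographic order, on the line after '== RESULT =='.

Compute (S \ del) ∪ add:
  pre ⊆ S: {at(kitchen), open(d_kitchen_store)} ⊆ S  — applicable
  S \ del = {locked(d_office_store), open(d_kitchen_store)}
  ∪ add   = {at(store), locked(d_office_store), open(d_kitchen_store)}

== RESULT ==
["at(store)", "locked(d_office_store)", "open(d_kitchen_store)"]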